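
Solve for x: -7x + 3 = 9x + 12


Starting with: -7x + 3 = 9x + 12
Move all x terms to left: (-7 - 9)x = 12 - 3
Simplify: -16x = 9
Divide both sides by -16: x = -9/16

x = -9/16


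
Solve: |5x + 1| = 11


An absolute value equation |expr| = 11 gives two cases:
Case 1: 5x + 1 = 11
  5x = 10, so x = 2
Case 2: 5x + 1 = -11
  5x = -12, so x = -12/5

x = -12/5, x = 2


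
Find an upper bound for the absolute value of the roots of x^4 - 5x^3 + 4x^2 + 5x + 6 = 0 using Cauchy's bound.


Cauchy's bound: all roots r satisfy |r| <= 1 + max(|a_i/a_n|) for i = 0,...,n-1
where a_n is the leading coefficient.

Coefficients: [1, -5, 4, 5, 6]
Leading coefficient a_n = 1
Ratios |a_i/a_n|: 5, 4, 5, 6
Maximum ratio: 6
Cauchy's bound: |r| <= 1 + 6 = 7

Upper bound = 7


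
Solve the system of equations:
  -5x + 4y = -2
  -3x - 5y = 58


Using Cramer's rule:
Determinant D = (-5)(-5) - (-3)(4) = 25 + 12 = 37
Dx = (-2)(-5) - (58)(4) = 10 - 232 = -222
Dy = (-5)(58) - (-3)(-2) = -290 - 6 = -296
x = Dx/D = -222/37 = -6
y = Dy/D = -296/37 = -8

x = -6, y = -8


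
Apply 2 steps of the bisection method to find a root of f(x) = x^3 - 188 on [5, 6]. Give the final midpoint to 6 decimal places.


f(x) = x^3 - 188
f(5) = -63 < 0
f(6) = 28 > 0

Step 1: midpoint = (5.000000 + 6.000000)/2 = 5.500000
  f(5.500000) = -21.625000
  f(mid) < 0, so root is in [5.500000, 6.000000]

Step 2: midpoint = (5.500000 + 6.000000)/2 = 5.750000
  f(5.750000) = 2.109375
  f(mid) > 0, so root is in [5.500000, 5.750000]

midpoint = 5.750000


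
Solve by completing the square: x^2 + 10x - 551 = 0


Start: x^2 + 10x - 551 = 0
Move constant: x^2 + 10x = 551
Half of 10 is 5, squared is 25
Add 25 to both sides: x^2 + 10x + 25 = 576
(x + 5)^2 = 576
x + 5 = ±24
x = -5 + 24 = 19 or x = -5 - 24 = -29

x = -29, x = 19


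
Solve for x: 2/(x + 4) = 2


Multiply both sides by (x + 4): 2 = 2(x + 4)
Distribute: 2 = 2x + 8
2x = 2 - 8 = -6
x = -3

x = -3


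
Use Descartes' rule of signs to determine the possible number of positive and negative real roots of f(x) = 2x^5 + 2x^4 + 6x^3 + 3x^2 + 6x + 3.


Descartes' rule of signs:

For positive roots, count sign changes in f(x) = 2x^5 + 2x^4 + 6x^3 + 3x^2 + 6x + 3:
Signs of coefficients: +, +, +, +, +, +
Number of sign changes: 0
Possible positive real roots: 0

For negative roots, examine f(-x) = -2x^5 + 2x^4 - 6x^3 + 3x^2 - 6x + 3:
Signs of coefficients: -, +, -, +, -, +
Number of sign changes: 5
Possible negative real roots: 5, 3, 1

Positive roots: 0; Negative roots: 5 or 3 or 1


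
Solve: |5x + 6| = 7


An absolute value equation |expr| = 7 gives two cases:
Case 1: 5x + 6 = 7
  5x = 1, so x = 1/5
Case 2: 5x + 6 = -7
  5x = -13, so x = -13/5

x = -13/5, x = 1/5


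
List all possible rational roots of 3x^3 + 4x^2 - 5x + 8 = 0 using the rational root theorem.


Rational root theorem: possible roots are ±p/q where:
  p divides the constant term (8): p ∈ {1, 2, 4, 8}
  q divides the leading coefficient (3): q ∈ {1, 3}

All possible rational roots: -8, -4, -8/3, -2, -4/3, -1, -2/3, -1/3, 1/3, 2/3, 1, 4/3, 2, 8/3, 4, 8

-8, -4, -8/3, -2, -4/3, -1, -2/3, -1/3, 1/3, 2/3, 1, 4/3, 2, 8/3, 4, 8


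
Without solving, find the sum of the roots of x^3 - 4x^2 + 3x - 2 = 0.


By Vieta's formulas for x^3 + bx^2 + cx + d = 0:
  r1 + r2 + r3 = -b/a = 4
  r1*r2 + r1*r3 + r2*r3 = c/a = 3
  r1*r2*r3 = -d/a = 2


Sum = 4


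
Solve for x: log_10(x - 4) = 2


Convert to exponential form: x - 4 = 10^2 = 100
x = 100 + 4 = 104
Check: log_10(104 - 4) = log_10(100) = log_10(100) = 2 ✓

x = 104


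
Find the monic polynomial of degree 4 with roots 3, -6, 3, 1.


A monic polynomial with roots 3, -6, 3, 1 is:
p(x) = (x - 3)(x + 6)(x - 3)(x - 1)
After multiplying by (x - 3): x - 3
After multiplying by (x + 6): x^2 + 3x - 18
After multiplying by (x - 3): x^3 - 27x + 54
After multiplying by (x - 1): x^4 - x^3 - 27x^2 + 81x - 54

x^4 - x^3 - 27x^2 + 81x - 54


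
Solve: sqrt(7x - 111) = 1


Square both sides: 7x - 111 = 1^2 = 1
7x = 1 + 111 = 112
x = 16
Check: sqrt(7*16 - 111) = sqrt(1) = 1 ✓

x = 16


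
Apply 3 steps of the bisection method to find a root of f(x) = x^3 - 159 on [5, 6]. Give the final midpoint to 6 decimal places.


f(x) = x^3 - 159
f(5) = -34 < 0
f(6) = 57 > 0

Step 1: midpoint = (5.000000 + 6.000000)/2 = 5.500000
  f(5.500000) = 7.375000
  f(mid) > 0, so root is in [5.000000, 5.500000]

Step 2: midpoint = (5.000000 + 5.500000)/2 = 5.250000
  f(5.250000) = -14.296875
  f(mid) < 0, so root is in [5.250000, 5.500000]

Step 3: midpoint = (5.250000 + 5.500000)/2 = 5.375000
  f(5.375000) = -3.712891
  f(mid) < 0, so root is in [5.375000, 5.500000]

midpoint = 5.375000


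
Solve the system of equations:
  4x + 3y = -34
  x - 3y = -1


Using Cramer's rule:
Determinant D = (4)(-3) - (1)(3) = -12 - 3 = -15
Dx = (-34)(-3) - (-1)(3) = 102 + 3 = 105
Dy = (4)(-1) - (1)(-34) = -4 + 34 = 30
x = Dx/D = 105/-15 = -7
y = Dy/D = 30/-15 = -2

x = -7, y = -2


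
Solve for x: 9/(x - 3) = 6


Multiply both sides by (x - 3): 9 = 6(x - 3)
Distribute: 9 = 6x - 18
6x = 9 + 18 = 27
x = 9/2

x = 9/2


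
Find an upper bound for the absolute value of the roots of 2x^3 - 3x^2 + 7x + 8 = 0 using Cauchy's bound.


Cauchy's bound: all roots r satisfy |r| <= 1 + max(|a_i/a_n|) for i = 0,...,n-1
where a_n is the leading coefficient.

Coefficients: [2, -3, 7, 8]
Leading coefficient a_n = 2
Ratios |a_i/a_n|: 3/2, 7/2, 4
Maximum ratio: 4
Cauchy's bound: |r| <= 1 + 4 = 5

Upper bound = 5


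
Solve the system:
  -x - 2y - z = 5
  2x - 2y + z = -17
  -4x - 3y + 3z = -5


Using Cramer's rule. Expand each determinant along the first row.
D  = (-1)*[(-2)*3 - 1*(-3)] - (-2)*[2*3 - 1*(-4)] + (-1)*[2*(-3) - (-2)*(-4)]
  = (-1)*(-3) - (-2)*(10) + (-1)*(-14) = 37
Dx = 5*[(-2)*3 - 1*(-3)] - (-2)*[(-17)*3 - 1*(-5)] + (-1)*[(-17)*(-3) - (-2)*(-5)]
  = 5*(-3) - (-2)*(-46) + (-1)*(41) = -148
Dy = (-1)*[(-17)*3 - 1*(-5)] - 5*[2*3 - 1*(-4)] + (-1)*[2*(-5) - (-17)*(-4)]
  = (-1)*(-46) - 5*(10) + (-1)*(-78) = 74
Dz = (-1)*[(-2)*(-5) - (-17)*(-3)] - (-2)*[2*(-5) - (-17)*(-4)] + 5*[2*(-3) - (-2)*(-4)]
  = (-1)*(-41) - (-2)*(-78) + 5*(-14) = -185
x = Dx/D = -148/37 = -4, y = Dy/D = 74/37 = 2, z = Dz/D = -185/37 = -5
Check eq1: (-1)(-4) + (-2)(2) + (-1)(-5) = 5 = 5 ✓
Check eq2: (2)(-4) + (-2)(2) + (1)(-5) = -17 = -17 ✓
Check eq3: (-4)(-4) + (-3)(2) + (3)(-5) = -5 = -5 ✓

x = -4, y = 2, z = -5


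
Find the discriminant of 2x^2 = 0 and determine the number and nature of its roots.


For ax^2 + bx + c = 0, discriminant D = b^2 - 4ac
Here a = 2, b = 0, c = 0
D = (0)^2 - 4(2)(0) = 0 - 0 = 0

D = 0
The equation has exactly 1 real root (a repeated/double root).

Discriminant = 0, 1 repeated real root


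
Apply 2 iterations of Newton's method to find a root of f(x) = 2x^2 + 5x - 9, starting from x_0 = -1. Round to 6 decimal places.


Newton's method: x_(n+1) = x_n - f(x_n)/f'(x_n)
f(x) = 2x^2 + 5x - 9
f'(x) = 4x + 5

Iteration 1:
  f(-1.000000) = -12.000000
  f'(-1.000000) = 1.000000
  x_1 = -1.000000 - (-12.000000)/(1.000000) = 11.000000

Iteration 2:
  f(11.000000) = 288.000000
  f'(11.000000) = 49.000000
  x_2 = 11.000000 - (288.000000)/(49.000000) = 5.122449

x_2 = 5.122449


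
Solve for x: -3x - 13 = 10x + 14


Starting with: -3x - 13 = 10x + 14
Move all x terms to left: (-3 - 10)x = 14 + 13
Simplify: -13x = 27
Divide both sides by -13: x = -27/13

x = -27/13


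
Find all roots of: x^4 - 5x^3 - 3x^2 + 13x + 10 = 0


Let p(x) = x^4 - 5x^3 - 3x^2 + 13x + 10. By the rational root theorem (leading coefficient 1), any rational root is an integer divisor of 10: try ±1, ±2, ... in turn.
Test x = 1: value = 16 ≠ 0.
Test x = -1: value = 0 ✓, so (x + 1) is a factor.
Synthetic division by (x + 1): bring down 1; 1(-1) - 5 = -6; (-6)(-1) - 3 = 3; 3(-1) + 13 = 10; 10(-1) + 10 = 0 → quotient x^3 - 6x^2 + 3x + 10, remainder 0.
Continue with the quotient x^3 - 6x^2 + 3x + 10 (candidates must divide 10; re-test x = -1 first in case it repeats).
Test x = -1: value = 0 ✓, so (x + 1) is a factor.
Synthetic division by (x + 1): bring down 1; 1(-1) - 6 = -7; (-7)(-1) + 3 = 10; 10(-1) + 10 = 0 → quotient x^2 - 7x + 10, remainder 0.
Solve the quadratic x^2 - 7x + 10 = 0: discriminant = (-7)^2 - 4(1)(10) = 49 - 40 = 9.
sqrt(9) = 3, so x = (7 ± 3)/2: x = 5 or x = 2.
Collecting all roots found:

x = -1 (multiplicity 2), x = 2, x = 5


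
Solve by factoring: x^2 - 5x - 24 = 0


We need two numbers that multiply to -24 and add to -5.
Those numbers are 3 and -8 (since 3 * (-8) = -24 and 3 + (-8) = -5).
So x^2 - 5x - 24 = (x + 3)(x - 8) = 0
Setting each factor to zero: x = -3 or x = 8

x = -3, x = 8


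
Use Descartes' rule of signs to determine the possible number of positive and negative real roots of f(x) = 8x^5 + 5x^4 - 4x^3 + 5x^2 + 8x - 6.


Descartes' rule of signs:

For positive roots, count sign changes in f(x) = 8x^5 + 5x^4 - 4x^3 + 5x^2 + 8x - 6:
Signs of coefficients: +, +, -, +, +, -
Number of sign changes: 3
Possible positive real roots: 3, 1

For negative roots, examine f(-x) = -8x^5 + 5x^4 + 4x^3 + 5x^2 - 8x - 6:
Signs of coefficients: -, +, +, +, -, -
Number of sign changes: 2
Possible negative real roots: 2, 0

Positive roots: 3 or 1; Negative roots: 2 or 0


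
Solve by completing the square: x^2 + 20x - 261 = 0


Start: x^2 + 20x - 261 = 0
Move constant: x^2 + 20x = 261
Half of 20 is 10, squared is 100
Add 100 to both sides: x^2 + 20x + 100 = 361
(x + 10)^2 = 361
x + 10 = ±19
x = -10 + 19 = 9 or x = -10 - 19 = -29

x = -29, x = 9


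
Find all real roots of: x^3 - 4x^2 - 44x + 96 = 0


Let p(x) = x^3 - 4x^2 - 44x + 96. By the rational root theorem (leading coefficient 1), any rational root is an integer divisor of 96: try ±1, ±2, ... in turn.
Test x = 1: value = 49 ≠ 0.
Test x = -1: value = 135 ≠ 0.
Test x = 2: value = 0 ✓, so (x - 2) is a factor.
Synthetic division by (x - 2): bring down 1; 1(2) - 4 = -2; (-2)(2) - 44 = -48; (-48)(2) + 96 = 0 → quotient x^2 - 2x - 48, remainder 0.
Solve the quadratic x^2 - 2x - 48 = 0: discriminant = (-2)^2 - 4(1)(-48) = 4 + 192 = 196.
sqrt(196) = 14, so x = (2 ± 14)/2: x = 8 or x = -6.

x = -6, x = 2, x = 8


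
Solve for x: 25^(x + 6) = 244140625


Express both sides with the same base.
244140625 = 25^6
Since the bases match, equate exponents: x + 6 = 6
So x = 6 - (6) = 0

x = 0


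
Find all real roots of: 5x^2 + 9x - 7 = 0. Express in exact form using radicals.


Using the quadratic formula: x = (-b ± sqrt(b^2 - 4ac)) / (2a)
Here a = 5, b = 9, c = -7
Discriminant = b^2 - 4ac = 9^2 - 4(5)(-7) = 81 + 140 = 221
Since discriminant = 221 > 0, there are two real roots.
x = (-9 ± sqrt(221)) / 10
Numerically: x ≈ 0.5866 or x ≈ -2.3866

x = (-9 + sqrt(221)) / 10 or x = (-9 - sqrt(221)) / 10


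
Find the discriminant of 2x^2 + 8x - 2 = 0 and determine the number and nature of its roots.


For ax^2 + bx + c = 0, discriminant D = b^2 - 4ac
Here a = 2, b = 8, c = -2
D = (8)^2 - 4(2)(-2) = 64 + 16 = 80

D = 80 > 0 but not a perfect square
The equation has 2 distinct real irrational roots.

Discriminant = 80, 2 distinct real irrational roots


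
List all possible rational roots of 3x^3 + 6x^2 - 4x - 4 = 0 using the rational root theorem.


Rational root theorem: possible roots are ±p/q where:
  p divides the constant term (-4): p ∈ {1, 2, 4}
  q divides the leading coefficient (3): q ∈ {1, 3}

All possible rational roots: -4, -2, -4/3, -1, -2/3, -1/3, 1/3, 2/3, 1, 4/3, 2, 4

-4, -2, -4/3, -1, -2/3, -1/3, 1/3, 2/3, 1, 4/3, 2, 4


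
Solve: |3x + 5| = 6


An absolute value equation |expr| = 6 gives two cases:
Case 1: 3x + 5 = 6
  3x = 1, so x = 1/3
Case 2: 3x + 5 = -6
  3x = -11, so x = -11/3

x = -11/3, x = 1/3


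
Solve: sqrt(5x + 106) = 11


Square both sides: 5x + 106 = 11^2 = 121
5x = 121 - 106 = 15
x = 3
Check: sqrt(5*3 + 106) = sqrt(121) = 11 ✓

x = 3


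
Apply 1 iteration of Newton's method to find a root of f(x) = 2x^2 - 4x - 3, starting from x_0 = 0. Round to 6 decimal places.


Newton's method: x_(n+1) = x_n - f(x_n)/f'(x_n)
f(x) = 2x^2 - 4x - 3
f'(x) = 4x - 4

Iteration 1:
  f(0.000000) = -3.000000
  f'(0.000000) = -4.000000
  x_1 = 0.000000 - (-3.000000)/(-4.000000) = -0.750000

x_1 = -0.750000


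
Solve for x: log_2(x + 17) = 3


Convert to exponential form: x + 17 = 2^3 = 8
x = 8 - 17 = -9
Check: log_2(-9 + 17) = log_2(8) = log_2(8) = 3 ✓

x = -9


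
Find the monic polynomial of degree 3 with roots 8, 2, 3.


A monic polynomial with roots 8, 2, 3 is:
p(x) = (x - 8)(x - 2)(x - 3)
After multiplying by (x - 8): x - 8
After multiplying by (x - 2): x^2 - 10x + 16
After multiplying by (x - 3): x^3 - 13x^2 + 46x - 48

x^3 - 13x^2 + 46x - 48


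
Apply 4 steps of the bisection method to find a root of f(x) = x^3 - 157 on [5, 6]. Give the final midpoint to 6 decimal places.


f(x) = x^3 - 157
f(5) = -32 < 0
f(6) = 59 > 0

Step 1: midpoint = (5.000000 + 6.000000)/2 = 5.500000
  f(5.500000) = 9.375000
  f(mid) > 0, so root is in [5.000000, 5.500000]

Step 2: midpoint = (5.000000 + 5.500000)/2 = 5.250000
  f(5.250000) = -12.296875
  f(mid) < 0, so root is in [5.250000, 5.500000]

Step 3: midpoint = (5.250000 + 5.500000)/2 = 5.375000
  f(5.375000) = -1.712891
  f(mid) < 0, so root is in [5.375000, 5.500000]

Step 4: midpoint = (5.375000 + 5.500000)/2 = 5.437500
  f(5.437500) = 3.767334
  f(mid) > 0, so root is in [5.375000, 5.437500]

midpoint = 5.437500


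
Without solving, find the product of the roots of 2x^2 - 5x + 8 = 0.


By Vieta's formulas for ax^2 + bx + c = 0:
  Sum of roots = -b/a
  Product of roots = c/a

Here a = 2, b = -5, c = 8
Sum = -(-5)/2 = 5/2
Product = 8/2 = 4

Product = 4


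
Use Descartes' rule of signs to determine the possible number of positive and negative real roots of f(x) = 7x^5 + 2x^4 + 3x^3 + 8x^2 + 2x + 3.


Descartes' rule of signs:

For positive roots, count sign changes in f(x) = 7x^5 + 2x^4 + 3x^3 + 8x^2 + 2x + 3:
Signs of coefficients: +, +, +, +, +, +
Number of sign changes: 0
Possible positive real roots: 0

For negative roots, examine f(-x) = -7x^5 + 2x^4 - 3x^3 + 8x^2 - 2x + 3:
Signs of coefficients: -, +, -, +, -, +
Number of sign changes: 5
Possible negative real roots: 5, 3, 1

Positive roots: 0; Negative roots: 5 or 3 or 1


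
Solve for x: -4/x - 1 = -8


Subtract -1 from both sides: -4/x = -7
Multiply both sides by x: -4 = -7 * x
Divide by -7: x = 4/7

x = 4/7


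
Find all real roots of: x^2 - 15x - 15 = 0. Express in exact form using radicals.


Using the quadratic formula: x = (-b ± sqrt(b^2 - 4ac)) / (2a)
Here a = 1, b = -15, c = -15
Discriminant = b^2 - 4ac = (-15)^2 - 4(1)(-15) = 225 + 60 = 285
Since discriminant = 285 > 0, there are two real roots.
x = (15 ± sqrt(285)) / 2
Numerically: x ≈ 15.9410 or x ≈ -0.9410

x = (15 + sqrt(285)) / 2 or x = (15 - sqrt(285)) / 2


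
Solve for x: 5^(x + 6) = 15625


Express both sides with the same base.
15625 = 5^6
Since the bases match, equate exponents: x + 6 = 6
So x = 6 - (6) = 0

x = 0


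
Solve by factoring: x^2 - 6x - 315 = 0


We need two numbers that multiply to -315 and add to -6.
Those numbers are -21 and 15 (since (-21) * 15 = -315 and (-21) + 15 = -6).
So x^2 - 6x - 315 = (x - 21)(x + 15) = 0
Setting each factor to zero: x = 21 or x = -15

x = -15, x = 21


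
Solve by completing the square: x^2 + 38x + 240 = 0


Start: x^2 + 38x + 240 = 0
Move constant: x^2 + 38x = -240
Half of 38 is 19, squared is 361
Add 361 to both sides: x^2 + 38x + 361 = 121
(x + 19)^2 = 121
x + 19 = ±11
x = -19 + 11 = -8 or x = -19 - 11 = -30

x = -30, x = -8


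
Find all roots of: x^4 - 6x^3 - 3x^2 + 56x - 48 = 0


Let p(x) = x^4 - 6x^3 - 3x^2 + 56x - 48. By the rational root theorem (leading coefficient 1), any rational root is an integer divisor of 48: try ±1, ±2, ... in turn.
Test x = 1: value = 0 ✓, so (x - 1) is a factor.
Synthetic division by (x - 1): bring down 1; 1(1) - 6 = -5; (-5)(1) - 3 = -8; (-8)(1) + 56 = 48; 48(1) - 48 = 0 → quotient x^3 - 5x^2 - 8x + 48, remainder 0.
Continue with the quotient x^3 - 5x^2 - 8x + 48 (candidates must divide 48; re-test x = 1 first in case it repeats).
Test x = 1: value = 36 ≠ 0.
Test x = -1: value = 50 ≠ 0.
Test x = 2: value = 20 ≠ 0.
Test x = -2: value = 36 ≠ 0.
Test x = 3: value = 6 ≠ 0.
Test x = -3: value = 0 ✓, so (x + 3) is a factor.
Synthetic division by (x + 3): bring down 1; 1(-3) - 5 = -8; (-8)(-3) - 8 = 16; 16(-3) + 48 = 0 → quotient x^2 - 8x + 16, remainder 0.
Solve the quadratic x^2 - 8x + 16 = 0: discriminant = (-8)^2 - 4(1)(16) = 64 - 64 = 0.
Discriminant = 0, so a double root: x = 8/2 = 4.
Collecting all roots found:

x = -3, x = 1, x = 4 (multiplicity 2)


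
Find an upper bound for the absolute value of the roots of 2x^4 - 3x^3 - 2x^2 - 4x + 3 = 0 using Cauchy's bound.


Cauchy's bound: all roots r satisfy |r| <= 1 + max(|a_i/a_n|) for i = 0,...,n-1
where a_n is the leading coefficient.

Coefficients: [2, -3, -2, -4, 3]
Leading coefficient a_n = 2
Ratios |a_i/a_n|: 3/2, 1, 2, 3/2
Maximum ratio: 2
Cauchy's bound: |r| <= 1 + 2 = 3

Upper bound = 3


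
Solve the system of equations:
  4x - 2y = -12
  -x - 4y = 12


Using Cramer's rule:
Determinant D = (4)(-4) - (-1)(-2) = -16 - 2 = -18
Dx = (-12)(-4) - (12)(-2) = 48 + 24 = 72
Dy = (4)(12) - (-1)(-12) = 48 - 12 = 36
x = Dx/D = 72/-18 = -4
y = Dy/D = 36/-18 = -2

x = -4, y = -2


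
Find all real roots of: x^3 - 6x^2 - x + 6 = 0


Let p(x) = x^3 - 6x^2 - x + 6. By the rational root theorem (leading coefficient 1), any rational root is an integer divisor of 6: try ±1, ±2, ... in turn.
Test x = 1: value = 0 ✓, so (x - 1) is a factor.
Synthetic division by (x - 1): bring down 1; 1(1) - 6 = -5; (-5)(1) - 1 = -6; (-6)(1) + 6 = 0 → quotient x^2 - 5x - 6, remainder 0.
Solve the quadratic x^2 - 5x - 6 = 0: discriminant = (-5)^2 - 4(1)(-6) = 25 + 24 = 49.
sqrt(49) = 7, so x = (5 ± 7)/2: x = 6 or x = -1.

x = -1, x = 1, x = 6


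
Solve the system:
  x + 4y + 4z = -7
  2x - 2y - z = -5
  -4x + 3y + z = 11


Using Cramer's rule. Expand each determinant along the first row.
D  = 1*[(-2)*1 - (-1)*3] - 4*[2*1 - (-1)*(-4)] + 4*[2*3 - (-2)*(-4)]
  = 1*(1) - 4*(-2) + 4*(-2) = 1
Dx = (-7)*[(-2)*1 - (-1)*3] - 4*[(-5)*1 - (-1)*11] + 4*[(-5)*3 - (-2)*11]
  = (-7)*(1) - 4*(6) + 4*(7) = -3
Dy = 1*[(-5)*1 - (-1)*11] - (-7)*[2*1 - (-1)*(-4)] + 4*[2*11 - (-5)*(-4)]
  = 1*(6) - (-7)*(-2) + 4*(2) = 0
Dz = 1*[(-2)*11 - (-5)*3] - 4*[2*11 - (-5)*(-4)] + (-7)*[2*3 - (-2)*(-4)]
  = 1*(-7) - 4*(2) + (-7)*(-2) = -1
x = Dx/D = -3/1 = -3, y = Dy/D = 0/1 = 0, z = Dz/D = -1/1 = -1
Check eq1: (1)(-3) + (4)(0) + (4)(-1) = -7 = -7 ✓
Check eq2: (2)(-3) + (-2)(0) + (-1)(-1) = -5 = -5 ✓
Check eq3: (-4)(-3) + (3)(0) + (1)(-1) = 11 = 11 ✓

x = -3, y = 0, z = -1


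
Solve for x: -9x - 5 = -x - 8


Starting with: -9x - 5 = -x - 8
Move all x terms to left: (-9 + 1)x = -8 + 5
Simplify: -8x = -3
Divide both sides by -8: x = 3/8

x = 3/8


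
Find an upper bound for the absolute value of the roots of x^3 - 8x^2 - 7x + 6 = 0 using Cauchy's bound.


Cauchy's bound: all roots r satisfy |r| <= 1 + max(|a_i/a_n|) for i = 0,...,n-1
where a_n is the leading coefficient.

Coefficients: [1, -8, -7, 6]
Leading coefficient a_n = 1
Ratios |a_i/a_n|: 8, 7, 6
Maximum ratio: 8
Cauchy's bound: |r| <= 1 + 8 = 9

Upper bound = 9


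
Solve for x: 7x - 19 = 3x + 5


Starting with: 7x - 19 = 3x + 5
Move all x terms to left: (7 - 3)x = 5 + 19
Simplify: 4x = 24
Divide both sides by 4: x = 6

x = 6


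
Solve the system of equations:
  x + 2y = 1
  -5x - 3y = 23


Using Cramer's rule:
Determinant D = (1)(-3) - (-5)(2) = -3 + 10 = 7
Dx = (1)(-3) - (23)(2) = -3 - 46 = -49
Dy = (1)(23) - (-5)(1) = 23 + 5 = 28
x = Dx/D = -49/7 = -7
y = Dy/D = 28/7 = 4

x = -7, y = 4


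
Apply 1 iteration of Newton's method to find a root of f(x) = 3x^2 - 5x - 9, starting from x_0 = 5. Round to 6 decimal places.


Newton's method: x_(n+1) = x_n - f(x_n)/f'(x_n)
f(x) = 3x^2 - 5x - 9
f'(x) = 6x - 5

Iteration 1:
  f(5.000000) = 41.000000
  f'(5.000000) = 25.000000
  x_1 = 5.000000 - (41.000000)/(25.000000) = 3.360000

x_1 = 3.360000


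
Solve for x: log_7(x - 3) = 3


Convert to exponential form: x - 3 = 7^3 = 343
x = 343 + 3 = 346
Check: log_7(346 - 3) = log_7(343) = log_7(343) = 3 ✓

x = 346


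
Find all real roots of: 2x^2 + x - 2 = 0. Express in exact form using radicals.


Using the quadratic formula: x = (-b ± sqrt(b^2 - 4ac)) / (2a)
Here a = 2, b = 1, c = -2
Discriminant = b^2 - 4ac = 1^2 - 4(2)(-2) = 1 + 16 = 17
Since discriminant = 17 > 0, there are two real roots.
x = (-1 ± sqrt(17)) / 4
Numerically: x ≈ 0.7808 or x ≈ -1.2808

x = (-1 + sqrt(17)) / 4 or x = (-1 - sqrt(17)) / 4


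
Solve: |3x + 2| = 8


An absolute value equation |expr| = 8 gives two cases:
Case 1: 3x + 2 = 8
  3x = 6, so x = 2
Case 2: 3x + 2 = -8
  3x = -10, so x = -10/3

x = -10/3, x = 2


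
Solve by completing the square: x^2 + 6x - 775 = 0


Start: x^2 + 6x - 775 = 0
Move constant: x^2 + 6x = 775
Half of 6 is 3, squared is 9
Add 9 to both sides: x^2 + 6x + 9 = 784
(x + 3)^2 = 784
x + 3 = ±28
x = -3 + 28 = 25 or x = -3 - 28 = -31

x = -31, x = 25


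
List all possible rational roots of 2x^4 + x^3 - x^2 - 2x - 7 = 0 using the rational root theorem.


Rational root theorem: possible roots are ±p/q where:
  p divides the constant term (-7): p ∈ {1, 7}
  q divides the leading coefficient (2): q ∈ {1, 2}

All possible rational roots: -7, -7/2, -1, -1/2, 1/2, 1, 7/2, 7

-7, -7/2, -1, -1/2, 1/2, 1, 7/2, 7


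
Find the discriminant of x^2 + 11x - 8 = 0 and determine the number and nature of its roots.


For ax^2 + bx + c = 0, discriminant D = b^2 - 4ac
Here a = 1, b = 11, c = -8
D = (11)^2 - 4(1)(-8) = 121 + 32 = 153

D = 153 > 0 but not a perfect square
The equation has 2 distinct real irrational roots.

Discriminant = 153, 2 distinct real irrational roots


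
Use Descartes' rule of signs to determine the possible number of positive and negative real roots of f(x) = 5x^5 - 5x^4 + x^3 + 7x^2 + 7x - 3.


Descartes' rule of signs:

For positive roots, count sign changes in f(x) = 5x^5 - 5x^4 + x^3 + 7x^2 + 7x - 3:
Signs of coefficients: +, -, +, +, +, -
Number of sign changes: 3
Possible positive real roots: 3, 1

For negative roots, examine f(-x) = -5x^5 - 5x^4 - x^3 + 7x^2 - 7x - 3:
Signs of coefficients: -, -, -, +, -, -
Number of sign changes: 2
Possible negative real roots: 2, 0

Positive roots: 3 or 1; Negative roots: 2 or 0


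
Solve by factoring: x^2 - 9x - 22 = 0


We need two numbers that multiply to -22 and add to -9.
Those numbers are -11 and 2 (since (-11) * 2 = -22 and (-11) + 2 = -9).
So x^2 - 9x - 22 = (x - 11)(x + 2) = 0
Setting each factor to zero: x = 11 or x = -2

x = -2, x = 11


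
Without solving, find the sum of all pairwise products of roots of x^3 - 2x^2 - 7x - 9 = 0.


By Vieta's formulas for x^3 + bx^2 + cx + d = 0:
  r1 + r2 + r3 = -b/a = 2
  r1*r2 + r1*r3 + r2*r3 = c/a = -7
  r1*r2*r3 = -d/a = 9


Sum of pairwise products = -7


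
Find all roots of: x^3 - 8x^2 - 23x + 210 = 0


Let p(x) = x^3 - 8x^2 - 23x + 210. By the rational root theorem (leading coefficient 1), any rational root is an integer divisor of 210: try ±1, ±2, ... in turn.
Test x = 1: value = 180 ≠ 0.
Test x = -1: value = 224 ≠ 0.
Test x = 2: value = 140 ≠ 0.
Test x = -2: value = 216 ≠ 0.
Test x = 3: value = 96 ≠ 0.
Test x = -3: value = 180 ≠ 0.
Test x = 5: value = 20 ≠ 0.
Test x = -5: value = 0 ✓, so (x + 5) is a factor.
Synthetic division by (x + 5): bring down 1; 1(-5) - 8 = -13; (-13)(-5) - 23 = 42; 42(-5) + 210 = 0 → quotient x^2 - 13x + 42, remainder 0.
Solve the quadratic x^2 - 13x + 42 = 0: discriminant = (-13)^2 - 4(1)(42) = 169 - 168 = 1.
sqrt(1) = 1, so x = (13 ± 1)/2: x = 7 or x = 6.
Collecting all roots found:

x = -5, x = 6, x = 7


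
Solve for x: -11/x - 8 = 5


Subtract -8 from both sides: -11/x = 13
Multiply both sides by x: -11 = 13 * x
Divide by 13: x = -11/13

x = -11/13


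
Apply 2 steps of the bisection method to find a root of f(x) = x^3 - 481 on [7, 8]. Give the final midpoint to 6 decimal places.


f(x) = x^3 - 481
f(7) = -138 < 0
f(8) = 31 > 0

Step 1: midpoint = (7.000000 + 8.000000)/2 = 7.500000
  f(7.500000) = -59.125000
  f(mid) < 0, so root is in [7.500000, 8.000000]

Step 2: midpoint = (7.500000 + 8.000000)/2 = 7.750000
  f(7.750000) = -15.515625
  f(mid) < 0, so root is in [7.750000, 8.000000]

midpoint = 7.750000


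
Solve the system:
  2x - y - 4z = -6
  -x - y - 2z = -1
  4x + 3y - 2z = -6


Using Cramer's rule. Expand each determinant along the first row.
D  = 2*[(-1)*(-2) - (-2)*3] - (-1)*[(-1)*(-2) - (-2)*4] + (-4)*[(-1)*3 - (-1)*4]
  = 2*(8) - (-1)*(10) + (-4)*(1) = 22
Dx = (-6)*[(-1)*(-2) - (-2)*3] - (-1)*[(-1)*(-2) - (-2)*(-6)] + (-4)*[(-1)*3 - (-1)*(-6)]
  = (-6)*(8) - (-1)*(-10) + (-4)*(-9) = -22
Dy = 2*[(-1)*(-2) - (-2)*(-6)] - (-6)*[(-1)*(-2) - (-2)*4] + (-4)*[(-1)*(-6) - (-1)*4]
  = 2*(-10) - (-6)*(10) + (-4)*(10) = 0
Dz = 2*[(-1)*(-6) - (-1)*3] - (-1)*[(-1)*(-6) - (-1)*4] + (-6)*[(-1)*3 - (-1)*4]
  = 2*(9) - (-1)*(10) + (-6)*(1) = 22
x = Dx/D = -22/22 = -1, y = Dy/D = 0/22 = 0, z = Dz/D = 22/22 = 1
Check eq1: (2)(-1) + (-1)(0) + (-4)(1) = -6 = -6 ✓
Check eq2: (-1)(-1) + (-1)(0) + (-2)(1) = -1 = -1 ✓
Check eq3: (4)(-1) + (3)(0) + (-2)(1) = -6 = -6 ✓

x = -1, y = 0, z = 1


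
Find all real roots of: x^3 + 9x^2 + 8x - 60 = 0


Let p(x) = x^3 + 9x^2 + 8x - 60. By the rational root theorem (leading coefficient 1), any rational root is an integer divisor of 60: try ±1, ±2, ... in turn.
Test x = 1: value = -42 ≠ 0.
Test x = -1: value = -60 ≠ 0.
Test x = 2: value = 0 ✓, so (x - 2) is a factor.
Synthetic division by (x - 2): bring down 1; 1(2) + 9 = 11; 11(2) + 8 = 30; 30(2) - 60 = 0 → quotient x^2 + 11x + 30, remainder 0.
Solve the quadratic x^2 + 11x + 30 = 0: discriminant = 11^2 - 4(1)(30) = 121 - 120 = 1.
sqrt(1) = 1, so x = (-11 ± 1)/2: x = -5 or x = -6.

x = -6, x = -5, x = 2


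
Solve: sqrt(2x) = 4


Square both sides: 2x = 4^2 = 16
2x = 16 - 0 = 16
x = 8
Check: sqrt(2*8 + 0) = sqrt(16) = 4 ✓

x = 8


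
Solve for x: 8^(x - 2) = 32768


Express both sides with the same base.
32768 = 8^5
Since the bases match, equate exponents: x - 2 = 5
So x = 5 - (-2) = 7

x = 7


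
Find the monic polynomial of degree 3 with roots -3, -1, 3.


A monic polynomial with roots -3, -1, 3 is:
p(x) = (x + 3)(x + 1)(x - 3)
After multiplying by (x + 3): x + 3
After multiplying by (x + 1): x^2 + 4x + 3
After multiplying by (x - 3): x^3 + x^2 - 9x - 9

x^3 + x^2 - 9x - 9


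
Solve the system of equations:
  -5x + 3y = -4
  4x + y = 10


Using Cramer's rule:
Determinant D = (-5)(1) - (4)(3) = -5 - 12 = -17
Dx = (-4)(1) - (10)(3) = -4 - 30 = -34
Dy = (-5)(10) - (4)(-4) = -50 + 16 = -34
x = Dx/D = -34/-17 = 2
y = Dy/D = -34/-17 = 2

x = 2, y = 2


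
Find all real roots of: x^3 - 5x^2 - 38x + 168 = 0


Let p(x) = x^3 - 5x^2 - 38x + 168. By the rational root theorem (leading coefficient 1), any rational root is an integer divisor of 168: try ±1, ±2, ... in turn.
Test x = 1: value = 126 ≠ 0.
Test x = -1: value = 200 ≠ 0.
Test x = 2: value = 80 ≠ 0.
Test x = -2: value = 216 ≠ 0.
Test x = 3: value = 36 ≠ 0.
Test x = -3: value = 210 ≠ 0.
Test x = 4: value = 0 ✓, so (x - 4) is a factor.
Synthetic division by (x - 4): bring down 1; 1(4) - 5 = -1; (-1)(4) - 38 = -42; (-42)(4) + 168 = 0 → quotient x^2 - x - 42, remainder 0.
Solve the quadratic x^2 - x - 42 = 0: discriminant = (-1)^2 - 4(1)(-42) = 1 + 168 = 169.
sqrt(169) = 13, so x = (1 ± 13)/2: x = 7 or x = -6.

x = -6, x = 4, x = 7


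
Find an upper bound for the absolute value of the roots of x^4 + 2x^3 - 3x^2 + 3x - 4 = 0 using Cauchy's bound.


Cauchy's bound: all roots r satisfy |r| <= 1 + max(|a_i/a_n|) for i = 0,...,n-1
where a_n is the leading coefficient.

Coefficients: [1, 2, -3, 3, -4]
Leading coefficient a_n = 1
Ratios |a_i/a_n|: 2, 3, 3, 4
Maximum ratio: 4
Cauchy's bound: |r| <= 1 + 4 = 5

Upper bound = 5


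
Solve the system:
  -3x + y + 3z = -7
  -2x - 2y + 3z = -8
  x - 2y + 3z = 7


Using Cramer's rule. Expand each determinant along the first row.
D  = (-3)*[(-2)*3 - 3*(-2)] - 1*[(-2)*3 - 3*1] + 3*[(-2)*(-2) - (-2)*1]
  = (-3)*(0) - 1*(-9) + 3*(6) = 27
Dx = (-7)*[(-2)*3 - 3*(-2)] - 1*[(-8)*3 - 3*7] + 3*[(-8)*(-2) - (-2)*7]
  = (-7)*(0) - 1*(-45) + 3*(30) = 135
Dy = (-3)*[(-8)*3 - 3*7] - (-7)*[(-2)*3 - 3*1] + 3*[(-2)*7 - (-8)*1]
  = (-3)*(-45) - (-7)*(-9) + 3*(-6) = 54
Dz = (-3)*[(-2)*7 - (-8)*(-2)] - 1*[(-2)*7 - (-8)*1] + (-7)*[(-2)*(-2) - (-2)*1]
  = (-3)*(-30) - 1*(-6) + (-7)*(6) = 54
x = Dx/D = 135/27 = 5, y = Dy/D = 54/27 = 2, z = Dz/D = 54/27 = 2
Check eq1: (-3)(5) + (1)(2) + (3)(2) = -7 = -7 ✓
Check eq2: (-2)(5) + (-2)(2) + (3)(2) = -8 = -8 ✓
Check eq3: (1)(5) + (-2)(2) + (3)(2) = 7 = 7 ✓

x = 5, y = 2, z = 2


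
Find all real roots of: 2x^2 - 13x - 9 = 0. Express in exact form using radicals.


Using the quadratic formula: x = (-b ± sqrt(b^2 - 4ac)) / (2a)
Here a = 2, b = -13, c = -9
Discriminant = b^2 - 4ac = (-13)^2 - 4(2)(-9) = 169 + 72 = 241
Since discriminant = 241 > 0, there are two real roots.
x = (13 ± sqrt(241)) / 4
Numerically: x ≈ 7.1310 or x ≈ -0.6310

x = (13 + sqrt(241)) / 4 or x = (13 - sqrt(241)) / 4


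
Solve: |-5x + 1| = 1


An absolute value equation |expr| = 1 gives two cases:
Case 1: -5x + 1 = 1
  -5x = 0, so x = 0
Case 2: -5x + 1 = -1
  -5x = -2, so x = 2/5

x = 0, x = 2/5


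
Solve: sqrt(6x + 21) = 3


Square both sides: 6x + 21 = 3^2 = 9
6x = 9 - 21 = -12
x = -2
Check: sqrt(6*(-2) + 21) = sqrt(9) = 3 ✓

x = -2


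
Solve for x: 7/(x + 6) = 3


Multiply both sides by (x + 6): 7 = 3(x + 6)
Distribute: 7 = 3x + 18
3x = 7 - 18 = -11
x = -11/3

x = -11/3


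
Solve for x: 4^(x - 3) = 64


Express both sides with the same base.
64 = 4^3
Since the bases match, equate exponents: x - 3 = 3
So x = 3 - (-3) = 6

x = 6


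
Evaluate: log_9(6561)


We need the exponent such that 9^? = 6561
9^4 = 6561
Therefore log_9(6561) = 4

4


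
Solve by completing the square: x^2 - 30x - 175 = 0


Start: x^2 - 30x - 175 = 0
Move constant: x^2 - 30x = 175
Half of -30 is -15, squared is 225
Add 225 to both sides: x^2 - 30x + 225 = 400
(x - 15)^2 = 400
x - 15 = ±20
x = 15 + 20 = 35 or x = 15 - 20 = -5

x = -5, x = 35


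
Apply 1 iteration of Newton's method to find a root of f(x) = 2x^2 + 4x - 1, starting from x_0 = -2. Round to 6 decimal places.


Newton's method: x_(n+1) = x_n - f(x_n)/f'(x_n)
f(x) = 2x^2 + 4x - 1
f'(x) = 4x + 4

Iteration 1:
  f(-2.000000) = -1.000000
  f'(-2.000000) = -4.000000
  x_1 = -2.000000 - (-1.000000)/(-4.000000) = -2.250000

x_1 = -2.250000


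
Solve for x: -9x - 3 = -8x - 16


Starting with: -9x - 3 = -8x - 16
Move all x terms to left: (-9 + 8)x = -16 + 3
Simplify: -x = -13
Divide both sides by -1: x = 13

x = 13


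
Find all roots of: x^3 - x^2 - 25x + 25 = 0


Let p(x) = x^3 - x^2 - 25x + 25. By the rational root theorem (leading coefficient 1), any rational root is an integer divisor of 25: try ±1, ±2, ... in turn.
Test x = 1: value = 0 ✓, so (x - 1) is a factor.
Synthetic division by (x - 1): bring down 1; 1(1) - 1 = 0; 0(1) - 25 = -25; (-25)(1) + 25 = 0 → quotient x^2 - 25, remainder 0.
Solve the quadratic x^2 - 25 = 0: discriminant = 0^2 - 4(1)(-25) = 0 + 100 = 100.
sqrt(100) = 10, so x = (0 ± 10)/2: x = 5 or x = -5.
Collecting all roots found:

x = -5, x = 1, x = 5


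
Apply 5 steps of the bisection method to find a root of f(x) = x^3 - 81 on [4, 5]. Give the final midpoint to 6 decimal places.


f(x) = x^3 - 81
f(4) = -17 < 0
f(5) = 44 > 0

Step 1: midpoint = (4.000000 + 5.000000)/2 = 4.500000
  f(4.500000) = 10.125000
  f(mid) > 0, so root is in [4.000000, 4.500000]

Step 2: midpoint = (4.000000 + 4.500000)/2 = 4.250000
  f(4.250000) = -4.234375
  f(mid) < 0, so root is in [4.250000, 4.500000]

Step 3: midpoint = (4.250000 + 4.500000)/2 = 4.375000
  f(4.375000) = 2.740234
  f(mid) > 0, so root is in [4.250000, 4.375000]

Step 4: midpoint = (4.250000 + 4.375000)/2 = 4.312500
  f(4.312500) = -0.797607
  f(mid) < 0, so root is in [4.312500, 4.375000]

Step 5: midpoint = (4.312500 + 4.375000)/2 = 4.343750
  f(4.343750) = 0.958588
  f(mid) > 0, so root is in [4.312500, 4.343750]

midpoint = 4.343750


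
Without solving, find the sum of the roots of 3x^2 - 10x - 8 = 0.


By Vieta's formulas for ax^2 + bx + c = 0:
  Sum of roots = -b/a
  Product of roots = c/a

Here a = 3, b = -10, c = -8
Sum = -(-10)/3 = 10/3
Product = -8/3 = -8/3

Sum = 10/3


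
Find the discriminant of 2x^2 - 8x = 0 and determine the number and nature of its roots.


For ax^2 + bx + c = 0, discriminant D = b^2 - 4ac
Here a = 2, b = -8, c = 0
D = (-8)^2 - 4(2)(0) = 64 - 0 = 64

D = 64 > 0 and is a perfect square (sqrt = 8)
The equation has 2 distinct real rational roots.

Discriminant = 64, 2 distinct real rational roots


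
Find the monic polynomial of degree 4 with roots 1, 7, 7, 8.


A monic polynomial with roots 1, 7, 7, 8 is:
p(x) = (x - 1)(x - 7)(x - 7)(x - 8)
After multiplying by (x - 1): x - 1
After multiplying by (x - 7): x^2 - 8x + 7
After multiplying by (x - 7): x^3 - 15x^2 + 63x - 49
After multiplying by (x - 8): x^4 - 23x^3 + 183x^2 - 553x + 392

x^4 - 23x^3 + 183x^2 - 553x + 392


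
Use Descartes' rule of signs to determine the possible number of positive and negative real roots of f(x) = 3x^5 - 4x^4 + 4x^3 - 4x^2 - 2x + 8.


Descartes' rule of signs:

For positive roots, count sign changes in f(x) = 3x^5 - 4x^4 + 4x^3 - 4x^2 - 2x + 8:
Signs of coefficients: +, -, +, -, -, +
Number of sign changes: 4
Possible positive real roots: 4, 2, 0

For negative roots, examine f(-x) = -3x^5 - 4x^4 - 4x^3 - 4x^2 + 2x + 8:
Signs of coefficients: -, -, -, -, +, +
Number of sign changes: 1
Possible negative real roots: 1

Positive roots: 4 or 2 or 0; Negative roots: 1


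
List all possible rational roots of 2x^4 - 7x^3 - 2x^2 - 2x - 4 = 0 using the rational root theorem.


Rational root theorem: possible roots are ±p/q where:
  p divides the constant term (-4): p ∈ {1, 2, 4}
  q divides the leading coefficient (2): q ∈ {1, 2}

All possible rational roots: -4, -2, -1, -1/2, 1/2, 1, 2, 4

-4, -2, -1, -1/2, 1/2, 1, 2, 4


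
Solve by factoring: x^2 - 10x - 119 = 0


We need two numbers that multiply to -119 and add to -10.
Those numbers are -17 and 7 (since (-17) * 7 = -119 and (-17) + 7 = -10).
So x^2 - 10x - 119 = (x - 17)(x + 7) = 0
Setting each factor to zero: x = 17 or x = -7

x = -7, x = 17


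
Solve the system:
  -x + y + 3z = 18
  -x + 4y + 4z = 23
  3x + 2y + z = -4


Using Cramer's rule. Expand each determinant along the first row.
D  = (-1)*[4*1 - 4*2] - 1*[(-1)*1 - 4*3] + 3*[(-1)*2 - 4*3]
  = (-1)*(-4) - 1*(-13) + 3*(-14) = -25
Dx = 18*[4*1 - 4*2] - 1*[23*1 - 4*(-4)] + 3*[23*2 - 4*(-4)]
  = 18*(-4) - 1*(39) + 3*(62) = 75
Dy = (-1)*[23*1 - 4*(-4)] - 18*[(-1)*1 - 4*3] + 3*[(-1)*(-4) - 23*3]
  = (-1)*(39) - 18*(-13) + 3*(-65) = 0
Dz = (-1)*[4*(-4) - 23*2] - 1*[(-1)*(-4) - 23*3] + 18*[(-1)*2 - 4*3]
  = (-1)*(-62) - 1*(-65) + 18*(-14) = -125
x = Dx/D = 75/-25 = -3, y = Dy/D = 0/-25 = 0, z = Dz/D = -125/-25 = 5
Check eq1: (-1)(-3) + (1)(0) + (3)(5) = 18 = 18 ✓
Check eq2: (-1)(-3) + (4)(0) + (4)(5) = 23 = 23 ✓
Check eq3: (3)(-3) + (2)(0) + (1)(5) = -4 = -4 ✓

x = -3, y = 0, z = 5


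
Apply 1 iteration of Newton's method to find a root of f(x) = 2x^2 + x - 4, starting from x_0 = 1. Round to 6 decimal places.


Newton's method: x_(n+1) = x_n - f(x_n)/f'(x_n)
f(x) = 2x^2 + x - 4
f'(x) = 4x + 1

Iteration 1:
  f(1.000000) = -1.000000
  f'(1.000000) = 5.000000
  x_1 = 1.000000 - (-1.000000)/(5.000000) = 1.200000

x_1 = 1.200000


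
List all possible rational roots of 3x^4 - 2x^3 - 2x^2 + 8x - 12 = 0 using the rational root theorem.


Rational root theorem: possible roots are ±p/q where:
  p divides the constant term (-12): p ∈ {1, 2, 3, 4, 6, 12}
  q divides the leading coefficient (3): q ∈ {1, 3}

All possible rational roots: -12, -6, -4, -3, -2, -4/3, -1, -2/3, -1/3, 1/3, 2/3, 1, 4/3, 2, 3, 4, 6, 12

-12, -6, -4, -3, -2, -4/3, -1, -2/3, -1/3, 1/3, 2/3, 1, 4/3, 2, 3, 4, 6, 12


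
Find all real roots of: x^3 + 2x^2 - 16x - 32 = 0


Let p(x) = x^3 + 2x^2 - 16x - 32. By the rational root theorem (leading coefficient 1), any rational root is an integer divisor of 32: try ±1, ±2, ... in turn.
Test x = 1: value = -45 ≠ 0.
Test x = -1: value = -15 ≠ 0.
Test x = 2: value = -48 ≠ 0.
Test x = -2: value = 0 ✓, so (x + 2) is a factor.
Synthetic division by (x + 2): bring down 1; 1(-2) + 2 = 0; 0(-2) - 16 = -16; (-16)(-2) - 32 = 0 → quotient x^2 - 16, remainder 0.
Solve the quadratic x^2 - 16 = 0: discriminant = 0^2 - 4(1)(-16) = 0 + 64 = 64.
sqrt(64) = 8, so x = (0 ± 8)/2: x = 4 or x = -4.

x = -4, x = -2, x = 4


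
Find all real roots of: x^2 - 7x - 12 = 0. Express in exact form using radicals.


Using the quadratic formula: x = (-b ± sqrt(b^2 - 4ac)) / (2a)
Here a = 1, b = -7, c = -12
Discriminant = b^2 - 4ac = (-7)^2 - 4(1)(-12) = 49 + 48 = 97
Since discriminant = 97 > 0, there are two real roots.
x = (7 ± sqrt(97)) / 2
Numerically: x ≈ 8.4244 or x ≈ -1.4244

x = (7 + sqrt(97)) / 2 or x = (7 - sqrt(97)) / 2


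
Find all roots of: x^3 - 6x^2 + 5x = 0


The constant term is 0, so x = 0 is a root. Factor out x:
  x^2 - 6x + 5 = 0
Solve the quadratic x^2 - 6x + 5 = 0: discriminant = (-6)^2 - 4(1)(5) = 36 - 20 = 16.
sqrt(16) = 4, so x = (6 ± 4)/2: x = 5 or x = 1.
Collecting all roots found:

x = 0, x = 1, x = 5


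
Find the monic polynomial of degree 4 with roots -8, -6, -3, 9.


A monic polynomial with roots -8, -6, -3, 9 is:
p(x) = (x + 8)(x + 6)(x + 3)(x - 9)
After multiplying by (x + 8): x + 8
After multiplying by (x + 6): x^2 + 14x + 48
After multiplying by (x + 3): x^3 + 17x^2 + 90x + 144
After multiplying by (x - 9): x^4 + 8x^3 - 63x^2 - 666x - 1296

x^4 + 8x^3 - 63x^2 - 666x - 1296


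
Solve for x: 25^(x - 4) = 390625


Express both sides with the same base.
390625 = 25^4
Since the bases match, equate exponents: x - 4 = 4
So x = 4 - (-4) = 8

x = 8


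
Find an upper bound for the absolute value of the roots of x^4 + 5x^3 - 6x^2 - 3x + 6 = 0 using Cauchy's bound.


Cauchy's bound: all roots r satisfy |r| <= 1 + max(|a_i/a_n|) for i = 0,...,n-1
where a_n is the leading coefficient.

Coefficients: [1, 5, -6, -3, 6]
Leading coefficient a_n = 1
Ratios |a_i/a_n|: 5, 6, 3, 6
Maximum ratio: 6
Cauchy's bound: |r| <= 1 + 6 = 7

Upper bound = 7


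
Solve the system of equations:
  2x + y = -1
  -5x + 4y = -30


Using Cramer's rule:
Determinant D = (2)(4) - (-5)(1) = 8 + 5 = 13
Dx = (-1)(4) - (-30)(1) = -4 + 30 = 26
Dy = (2)(-30) - (-5)(-1) = -60 - 5 = -65
x = Dx/D = 26/13 = 2
y = Dy/D = -65/13 = -5

x = 2, y = -5


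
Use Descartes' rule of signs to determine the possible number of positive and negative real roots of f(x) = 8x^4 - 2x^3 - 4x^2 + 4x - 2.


Descartes' rule of signs:

For positive roots, count sign changes in f(x) = 8x^4 - 2x^3 - 4x^2 + 4x - 2:
Signs of coefficients: +, -, -, +, -
Number of sign changes: 3
Possible positive real roots: 3, 1

For negative roots, examine f(-x) = 8x^4 + 2x^3 - 4x^2 - 4x - 2:
Signs of coefficients: +, +, -, -, -
Number of sign changes: 1
Possible negative real roots: 1

Positive roots: 3 or 1; Negative roots: 1


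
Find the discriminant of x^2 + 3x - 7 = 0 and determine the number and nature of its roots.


For ax^2 + bx + c = 0, discriminant D = b^2 - 4ac
Here a = 1, b = 3, c = -7
D = (3)^2 - 4(1)(-7) = 9 + 28 = 37

D = 37 > 0 but not a perfect square
The equation has 2 distinct real irrational roots.

Discriminant = 37, 2 distinct real irrational roots


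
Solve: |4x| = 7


An absolute value equation |expr| = 7 gives two cases:
Case 1: 4x = 7
  4x = 7, so x = 7/4
Case 2: 4x = -7
  4x = -7, so x = -7/4

x = -7/4, x = 7/4


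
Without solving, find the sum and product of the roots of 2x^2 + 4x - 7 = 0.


By Vieta's formulas for ax^2 + bx + c = 0:
  Sum of roots = -b/a
  Product of roots = c/a

Here a = 2, b = 4, c = -7
Sum = -(4)/2 = -2
Product = -7/2 = -7/2

Sum = -2, Product = -7/2
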